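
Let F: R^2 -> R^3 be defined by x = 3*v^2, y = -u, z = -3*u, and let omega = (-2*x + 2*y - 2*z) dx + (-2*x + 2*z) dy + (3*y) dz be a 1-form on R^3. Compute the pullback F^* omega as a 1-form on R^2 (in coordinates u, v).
F^* omega = (15*u + 6*v^2) du + (24*u*v - 36*v^3) dv

Using F^*(f dg) = (f ∘ F) d(g ∘ F), substitute each coordinate x_i by F_i(u, v) in f_i, and replace dx_i by d F_i = (∂F_i/∂u) du + (∂F_i/∂v) dv.
  For the x component: f_1(F) = 4*u - 6*v^2; d F_1 = (0) du + (6*v) dv
  For the y component: f_2(F) = -6*u - 6*v^2; d F_2 = (-1) du + (0) dv
  For the z component: f_3(F) = -3*u; d F_3 = (-3) du + (0) dv
Combining and collecting du, dv coefficients:
  coeff of du: 15*u + 6*v^2
  coeff of dv: 24*u*v - 36*v^3
F^* omega = (15*u + 6*v^2) du + (24*u*v - 36*v^3) dv.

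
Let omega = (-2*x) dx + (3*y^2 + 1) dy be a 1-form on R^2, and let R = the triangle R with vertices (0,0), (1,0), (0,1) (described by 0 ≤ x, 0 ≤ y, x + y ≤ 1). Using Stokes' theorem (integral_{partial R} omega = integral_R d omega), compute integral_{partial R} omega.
integral_(partial R) omega = 0

Stokes: integral_partial_R omega = integral_R d omega with d omega = (∂Q/∂x - ∂P/∂y) dx ∧ dy.
  ∂Q/∂x = 0
  ∂P/∂y = 0
  integrand = ∂Q/∂x - ∂P/∂y = 0.
Integrating over R: integral_0^1 integral_0^{1-x} (0) dy dx = 0.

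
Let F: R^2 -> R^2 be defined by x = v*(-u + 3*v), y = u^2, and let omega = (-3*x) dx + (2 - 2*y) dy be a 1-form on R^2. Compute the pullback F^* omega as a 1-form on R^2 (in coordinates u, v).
F^* omega = (-4*u^3 - 3*u*v^2 + 4*u + 9*v^3) du + (3*v*(-u^2 + 9*u*v - 18*v^2)) dv

Using F^*(f dg) = (f ∘ F) d(g ∘ F), substitute each coordinate x_i by F_i(u, v) in f_i, and replace dx_i by d F_i = (∂F_i/∂u) du + (∂F_i/∂v) dv.
  For the x component: f_1(F) = 3*v*(u - 3*v); d F_1 = (-v) du + (-u + 6*v) dv
  For the y component: f_2(F) = 2 - 2*u^2; d F_2 = (2*u) du + (0) dv
Combining and collecting du, dv coefficients:
  coeff of du: -4*u^3 - 3*u*v^2 + 4*u + 9*v^3
  coeff of dv: 3*v*(-u^2 + 9*u*v - 18*v^2)
F^* omega = (-4*u^3 - 3*u*v^2 + 4*u + 9*v^3) du + (3*v*(-u^2 + 9*u*v - 18*v^2)) dv.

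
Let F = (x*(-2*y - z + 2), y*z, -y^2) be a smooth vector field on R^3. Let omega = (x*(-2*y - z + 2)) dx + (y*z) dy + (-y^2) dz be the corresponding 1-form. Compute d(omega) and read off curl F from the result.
d(omega) = (-3*y) dy ∧ dz + (-x) dz ∧ dx + (2*x) dx ∧ dy; curl F = (-3*y, -x, 2*x)

d omega = sum_{i<j} (∂f_j/∂x_i - ∂f_i/∂x_j) dx_i ∧ dx_j. Under the identification (dy ∧ dz, dz ∧ dx, dx ∧ dy) ↔ (e_x, e_y, e_z), the coefficients are exactly the components of curl F. Compute:
  ∂R/∂y - ∂Q/∂z = (-2*y) - (y) = -3*y
  ∂P/∂z - ∂R/∂x = (-x) - (0) = -x
  ∂Q/∂x - ∂P/∂y = (0) - (-2*x) = 2*x.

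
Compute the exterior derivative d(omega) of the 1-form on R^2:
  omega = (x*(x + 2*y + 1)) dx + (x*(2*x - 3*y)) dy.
d(omega) = (2*x - 3*y) dx ∧ dy

For a 1-form omega = sum_i f_i dx_i, the exterior derivative is
  d(omega) = sum_{i < j} (∂f_j/∂x_i - ∂f_i/∂x_j) dx_i ∧ dx_j.
  coefficient of dx ∧ dy: ∂f_2/∂x - ∂f_1/∂y = ∂(x*(2*x - 3*y))/∂x - ∂(x*(x + 2*y + 1))/∂y = 2*x - 3*y
Assembling: d(omega) = (2*x - 3*y) dx ∧ dy.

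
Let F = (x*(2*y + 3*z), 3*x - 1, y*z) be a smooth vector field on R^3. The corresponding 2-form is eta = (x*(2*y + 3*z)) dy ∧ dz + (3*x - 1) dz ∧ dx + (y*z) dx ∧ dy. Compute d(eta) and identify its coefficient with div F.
d(eta) = (3*y + 3*z) dx ∧ dy ∧ dz; div F = 3*y + 3*z

For a 2-form in R^3 of the form above, applying d gives a 3-form with coefficient ∂P/∂x + ∂Q/∂y + ∂R/∂z:
  ∂P/∂x = 2*y + 3*z
  ∂Q/∂y = 0
  ∂R/∂z = y
Sum = 3*y + 3*z, which is exactly div F.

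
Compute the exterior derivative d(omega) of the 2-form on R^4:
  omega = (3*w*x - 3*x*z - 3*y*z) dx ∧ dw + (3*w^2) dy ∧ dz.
d(omega) = (3*z) dx ∧ dy ∧ dw + (3*x + 3*y) dx ∧ dz ∧ dw + (6*w) dy ∧ dz ∧ dw

For a 2-form omega = sum_{i<j} g_{ij} dx_i ∧ dx_j, the exterior derivative is
  d(omega) = sum_{i<j} d(g_{ij}) ∧ dx_i ∧ dx_j = sum_{i<j, k} (∂g_{ij}/∂x_k) dx_k ∧ dx_i ∧ dx_j.
Expand each term, using dx_k ∧ dx_i ∧ dx_j = sgn(permutation) dx_{(a)} ∧ dx_{(b)} ∧ dx_{(c)} with (a < b < c) sorted:
  d(3*w*x - 3*x*z - 3*y*z) includes (∂/∂y)(3*w*x - 3*x*z - 3*y*z) dy = (-3*z) dy, which multiplied by dx ∧ dw gives (3*z) dx ∧ dy ∧ dw
  d(3*w*x - 3*x*z - 3*y*z) includes (∂/∂z)(3*w*x - 3*x*z - 3*y*z) dz = (-3*x - 3*y) dz, which multiplied by dx ∧ dw gives (3*x + 3*y) dx ∧ dz ∧ dw
  d(3*w^2) includes (∂/∂w)(3*w^2) dw = (6*w) dw, which multiplied by dy ∧ dz gives (6*w) dy ∧ dz ∧ dw
Collecting like 3-forms: d(omega) = (3*z) dx ∧ dy ∧ dw + (3*x + 3*y) dx ∧ dz ∧ dw + (6*w) dy ∧ dz ∧ dw.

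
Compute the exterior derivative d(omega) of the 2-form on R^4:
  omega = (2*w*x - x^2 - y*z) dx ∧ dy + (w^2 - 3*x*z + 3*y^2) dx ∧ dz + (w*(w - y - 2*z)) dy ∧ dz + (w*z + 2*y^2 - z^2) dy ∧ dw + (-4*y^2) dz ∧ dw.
d(omega) = (-7*y) dx ∧ dy ∧ dz + (2*x) dx ∧ dy ∧ dw + (2*w) dx ∧ dz ∧ dw + (w - 9*y) dy ∧ dz ∧ dw

For a 2-form omega = sum_{i<j} g_{ij} dx_i ∧ dx_j, the exterior derivative is
  d(omega) = sum_{i<j} d(g_{ij}) ∧ dx_i ∧ dx_j = sum_{i<j, k} (∂g_{ij}/∂x_k) dx_k ∧ dx_i ∧ dx_j.
Expand each term, using dx_k ∧ dx_i ∧ dx_j = sgn(permutation) dx_{(a)} ∧ dx_{(b)} ∧ dx_{(c)} with (a < b < c) sorted:
  d(2*w*x - x^2 - y*z) includes (∂/∂z)(2*w*x - x^2 - y*z) dz = (-y) dz, which multiplied by dx ∧ dy gives (-y) dx ∧ dy ∧ dz
  d(2*w*x - x^2 - y*z) includes (∂/∂w)(2*w*x - x^2 - y*z) dw = (2*x) dw, which multiplied by dx ∧ dy gives (2*x) dx ∧ dy ∧ dw
  d(w^2 - 3*x*z + 3*y^2) includes (∂/∂y)(w^2 - 3*x*z + 3*y^2) dy = (6*y) dy, which multiplied by dx ∧ dz gives (-6*y) dx ∧ dy ∧ dz
  d(w^2 - 3*x*z + 3*y^2) includes (∂/∂w)(w^2 - 3*x*z + 3*y^2) dw = (2*w) dw, which multiplied by dx ∧ dz gives (2*w) dx ∧ dz ∧ dw
  d(w*(w - y - 2*z)) includes (∂/∂w)(w*(w - y - 2*z)) dw = (2*w - y - 2*z) dw, which multiplied by dy ∧ dz gives (2*w - y - 2*z) dy ∧ dz ∧ dw
  d(w*z + 2*y^2 - z^2) includes (∂/∂z)(w*z + 2*y^2 - z^2) dz = (w - 2*z) dz, which multiplied by dy ∧ dw gives (-w + 2*z) dy ∧ dz ∧ dw
  d(-4*y^2) includes (∂/∂y)(-4*y^2) dy = (-8*y) dy, which multiplied by dz ∧ dw gives (-8*y) dy ∧ dz ∧ dw
Collecting like 3-forms: d(omega) = (-7*y) dx ∧ dy ∧ dz + (2*x) dx ∧ dy ∧ dw + (2*w) dx ∧ dz ∧ dw + (w - 9*y) dy ∧ dz ∧ dw.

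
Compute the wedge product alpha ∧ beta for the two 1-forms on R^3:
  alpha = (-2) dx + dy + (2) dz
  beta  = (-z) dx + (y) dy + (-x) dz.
alpha ∧ beta = (-2*y + z) dx ∧ dy + (2*x + 2*z) dx ∧ dz + (-x - 2*y) dy ∧ dz

Distribute the wedge, using dx_i ∧ dx_j = -dx_j ∧ dx_i and dx_i ∧ dx_i = 0. For each pair (i, j) with i < j, the coefficient of dx_i ∧ dx_j in alpha ∧ beta is (alpha_i * beta_j - alpha_j * beta_i). Collecting: alpha ∧ beta = (-2*y + z) dx ∧ dy + (2*x + 2*z) dx ∧ dz + (-x - 2*y) dy ∧ dz.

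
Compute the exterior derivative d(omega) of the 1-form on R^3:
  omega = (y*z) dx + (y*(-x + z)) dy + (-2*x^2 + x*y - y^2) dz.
d(omega) = (-y - z) dx ∧ dy + (-4*x) dx ∧ dz + (x - 3*y) dy ∧ dz

For a 1-form omega = sum_i f_i dx_i, the exterior derivative is
  d(omega) = sum_{i < j} (∂f_j/∂x_i - ∂f_i/∂x_j) dx_i ∧ dx_j.
  coefficient of dx ∧ dy: ∂f_2/∂x - ∂f_1/∂y = ∂(y*(-x + z))/∂x - ∂(y*z)/∂y = -y - z
  coefficient of dx ∧ dz: ∂f_3/∂x - ∂f_1/∂z = ∂(-2*x^2 + x*y - y^2)/∂x - ∂(y*z)/∂z = -4*x
  coefficient of dy ∧ dz: ∂f_3/∂y - ∂f_2/∂z = ∂(-2*x^2 + x*y - y^2)/∂y - ∂(y*(-x + z))/∂z = x - 3*y
Assembling: d(omega) = (-y - z) dx ∧ dy + (-4*x) dx ∧ dz + (x - 3*y) dy ∧ dz.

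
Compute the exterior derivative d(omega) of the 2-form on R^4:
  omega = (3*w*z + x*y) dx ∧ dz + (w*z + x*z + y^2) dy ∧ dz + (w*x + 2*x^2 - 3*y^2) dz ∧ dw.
d(omega) = (-x + z) dx ∧ dy ∧ dz + (w + 4*x + 3*z) dx ∧ dz ∧ dw + (-6*y + z) dy ∧ dz ∧ dw

For a 2-form omega = sum_{i<j} g_{ij} dx_i ∧ dx_j, the exterior derivative is
  d(omega) = sum_{i<j} d(g_{ij}) ∧ dx_i ∧ dx_j = sum_{i<j, k} (∂g_{ij}/∂x_k) dx_k ∧ dx_i ∧ dx_j.
Expand each term, using dx_k ∧ dx_i ∧ dx_j = sgn(permutation) dx_{(a)} ∧ dx_{(b)} ∧ dx_{(c)} with (a < b < c) sorted:
  d(3*w*z + x*y) includes (∂/∂y)(3*w*z + x*y) dy = (x) dy, which multiplied by dx ∧ dz gives (-x) dx ∧ dy ∧ dz
  d(3*w*z + x*y) includes (∂/∂w)(3*w*z + x*y) dw = (3*z) dw, which multiplied by dx ∧ dz gives (3*z) dx ∧ dz ∧ dw
  d(w*z + x*z + y^2) includes (∂/∂x)(w*z + x*z + y^2) dx = (z) dx, which multiplied by dy ∧ dz gives (z) dx ∧ dy ∧ dz
  d(w*z + x*z + y^2) includes (∂/∂w)(w*z + x*z + y^2) dw = (z) dw, which multiplied by dy ∧ dz gives (z) dy ∧ dz ∧ dw
  d(w*x + 2*x^2 - 3*y^2) includes (∂/∂x)(w*x + 2*x^2 - 3*y^2) dx = (w + 4*x) dx, which multiplied by dz ∧ dw gives (w + 4*x) dx ∧ dz ∧ dw
  d(w*x + 2*x^2 - 3*y^2) includes (∂/∂y)(w*x + 2*x^2 - 3*y^2) dy = (-6*y) dy, which multiplied by dz ∧ dw gives (-6*y) dy ∧ dz ∧ dw
Collecting like 3-forms: d(omega) = (-x + z) dx ∧ dy ∧ dz + (w + 4*x + 3*z) dx ∧ dz ∧ dw + (-6*y + z) dy ∧ dz ∧ dw.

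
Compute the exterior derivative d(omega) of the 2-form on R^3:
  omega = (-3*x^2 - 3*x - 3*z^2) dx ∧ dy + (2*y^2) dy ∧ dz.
d(omega) = (-6*z) dx ∧ dy ∧ dz

For a 2-form omega = sum_{i<j} g_{ij} dx_i ∧ dx_j, the exterior derivative is
  d(omega) = sum_{i<j} d(g_{ij}) ∧ dx_i ∧ dx_j = sum_{i<j, k} (∂g_{ij}/∂x_k) dx_k ∧ dx_i ∧ dx_j.
Expand each term, using dx_k ∧ dx_i ∧ dx_j = sgn(permutation) dx_{(a)} ∧ dx_{(b)} ∧ dx_{(c)} with (a < b < c) sorted:
  d(-3*x^2 - 3*x - 3*z^2) includes (∂/∂z)(-3*x^2 - 3*x - 3*z^2) dz = (-6*z) dz, which multiplied by dx ∧ dy gives (-6*z) dx ∧ dy ∧ dz
Collecting like 3-forms: d(omega) = (-6*z) dx ∧ dy ∧ dz.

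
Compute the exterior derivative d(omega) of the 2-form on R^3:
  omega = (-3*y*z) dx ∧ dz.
d(omega) = (3*z) dx ∧ dy ∧ dz

For a 2-form omega = sum_{i<j} g_{ij} dx_i ∧ dx_j, the exterior derivative is
  d(omega) = sum_{i<j} d(g_{ij}) ∧ dx_i ∧ dx_j = sum_{i<j, k} (∂g_{ij}/∂x_k) dx_k ∧ dx_i ∧ dx_j.
Expand each term, using dx_k ∧ dx_i ∧ dx_j = sgn(permutation) dx_{(a)} ∧ dx_{(b)} ∧ dx_{(c)} with (a < b < c) sorted:
  d(-3*y*z) includes (∂/∂y)(-3*y*z) dy = (-3*z) dy, which multiplied by dx ∧ dz gives (3*z) dx ∧ dy ∧ dz
Collecting like 3-forms: d(omega) = (3*z) dx ∧ dy ∧ dz.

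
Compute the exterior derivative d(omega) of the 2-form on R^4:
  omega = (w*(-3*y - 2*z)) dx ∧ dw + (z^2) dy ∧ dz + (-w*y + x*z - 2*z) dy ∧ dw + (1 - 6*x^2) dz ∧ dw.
d(omega) = (3*w + z) dx ∧ dy ∧ dw + (2*w - 12*x) dx ∧ dz ∧ dw + (2 - x) dy ∧ dz ∧ dw

For a 2-form omega = sum_{i<j} g_{ij} dx_i ∧ dx_j, the exterior derivative is
  d(omega) = sum_{i<j} d(g_{ij}) ∧ dx_i ∧ dx_j = sum_{i<j, k} (∂g_{ij}/∂x_k) dx_k ∧ dx_i ∧ dx_j.
Expand each term, using dx_k ∧ dx_i ∧ dx_j = sgn(permutation) dx_{(a)} ∧ dx_{(b)} ∧ dx_{(c)} with (a < b < c) sorted:
  d(w*(-3*y - 2*z)) includes (∂/∂y)(w*(-3*y - 2*z)) dy = (-3*w) dy, which multiplied by dx ∧ dw gives (3*w) dx ∧ dy ∧ dw
  d(w*(-3*y - 2*z)) includes (∂/∂z)(w*(-3*y - 2*z)) dz = (-2*w) dz, which multiplied by dx ∧ dw gives (2*w) dx ∧ dz ∧ dw
  d(-w*y + x*z - 2*z) includes (∂/∂x)(-w*y + x*z - 2*z) dx = (z) dx, which multiplied by dy ∧ dw gives (z) dx ∧ dy ∧ dw
  d(-w*y + x*z - 2*z) includes (∂/∂z)(-w*y + x*z - 2*z) dz = (x - 2) dz, which multiplied by dy ∧ dw gives (2 - x) dy ∧ dz ∧ dw
  d(1 - 6*x^2) includes (∂/∂x)(1 - 6*x^2) dx = (-12*x) dx, which multiplied by dz ∧ dw gives (-12*x) dx ∧ dz ∧ dw
Collecting like 3-forms: d(omega) = (3*w + z) dx ∧ dy ∧ dw + (2*w - 12*x) dx ∧ dz ∧ dw + (2 - x) dy ∧ dz ∧ dw.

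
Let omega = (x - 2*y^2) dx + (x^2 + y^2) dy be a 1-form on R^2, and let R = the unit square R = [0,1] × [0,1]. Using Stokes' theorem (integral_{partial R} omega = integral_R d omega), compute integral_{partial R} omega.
integral_(partial R) omega = 3

Stokes: integral_partial_R omega = integral_R d omega with d omega = (∂Q/∂x - ∂P/∂y) dx ∧ dy.
  ∂Q/∂x = 2*x
  ∂P/∂y = -4*y
  integrand = ∂Q/∂x - ∂P/∂y = 2*x + 4*y.
Integrating over R: integral_0^1 integral_0^1 (2*x + 4*y) dx dy = 3.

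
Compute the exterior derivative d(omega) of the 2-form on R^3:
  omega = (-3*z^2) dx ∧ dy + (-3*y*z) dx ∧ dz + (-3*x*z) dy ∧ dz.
d(omega) = (-6*z) dx ∧ dy ∧ dz

For a 2-form omega = sum_{i<j} g_{ij} dx_i ∧ dx_j, the exterior derivative is
  d(omega) = sum_{i<j} d(g_{ij}) ∧ dx_i ∧ dx_j = sum_{i<j, k} (∂g_{ij}/∂x_k) dx_k ∧ dx_i ∧ dx_j.
Expand each term, using dx_k ∧ dx_i ∧ dx_j = sgn(permutation) dx_{(a)} ∧ dx_{(b)} ∧ dx_{(c)} with (a < b < c) sorted:
  d(-3*z^2) includes (∂/∂z)(-3*z^2) dz = (-6*z) dz, which multiplied by dx ∧ dy gives (-6*z) dx ∧ dy ∧ dz
  d(-3*y*z) includes (∂/∂y)(-3*y*z) dy = (-3*z) dy, which multiplied by dx ∧ dz gives (3*z) dx ∧ dy ∧ dz
  d(-3*x*z) includes (∂/∂x)(-3*x*z) dx = (-3*z) dx, which multiplied by dy ∧ dz gives (-3*z) dx ∧ dy ∧ dz
Collecting like 3-forms: d(omega) = (-6*z) dx ∧ dy ∧ dz.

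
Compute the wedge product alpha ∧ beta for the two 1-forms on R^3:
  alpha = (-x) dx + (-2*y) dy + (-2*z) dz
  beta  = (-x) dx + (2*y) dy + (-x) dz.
alpha ∧ beta = (-4*x*y) dx ∧ dy + (x*(x - 2*z)) dx ∧ dz + (2*y*(x + 2*z)) dy ∧ dz

Distribute the wedge, using dx_i ∧ dx_j = -dx_j ∧ dx_i and dx_i ∧ dx_i = 0. For each pair (i, j) with i < j, the coefficient of dx_i ∧ dx_j in alpha ∧ beta is (alpha_i * beta_j - alpha_j * beta_i). Collecting: alpha ∧ beta = (-4*x*y) dx ∧ dy + (x*(x - 2*z)) dx ∧ dz + (2*y*(x + 2*z)) dy ∧ dz.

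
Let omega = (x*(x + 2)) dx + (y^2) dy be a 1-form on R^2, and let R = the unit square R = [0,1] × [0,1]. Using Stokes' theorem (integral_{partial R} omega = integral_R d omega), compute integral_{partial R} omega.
integral_(partial R) omega = 0

Stokes: integral_partial_R omega = integral_R d omega with d omega = (∂Q/∂x - ∂P/∂y) dx ∧ dy.
  ∂Q/∂x = 0
  ∂P/∂y = 0
  integrand = ∂Q/∂x - ∂P/∂y = 0.
Integrating over R: integral_0^1 integral_0^1 (0) dx dy = 0.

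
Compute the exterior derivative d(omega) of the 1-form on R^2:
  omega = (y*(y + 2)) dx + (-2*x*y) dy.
d(omega) = (-4*y - 2) dx ∧ dy

For a 1-form omega = sum_i f_i dx_i, the exterior derivative is
  d(omega) = sum_{i < j} (∂f_j/∂x_i - ∂f_i/∂x_j) dx_i ∧ dx_j.
  coefficient of dx ∧ dy: ∂f_2/∂x - ∂f_1/∂y = ∂(-2*x*y)/∂x - ∂(y*(y + 2))/∂y = -4*y - 2
Assembling: d(omega) = (-4*y - 2) dx ∧ dy.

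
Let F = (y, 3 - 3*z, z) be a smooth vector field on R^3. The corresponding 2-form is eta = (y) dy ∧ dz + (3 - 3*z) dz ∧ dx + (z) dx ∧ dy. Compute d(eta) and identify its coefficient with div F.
d(eta) = (1) dx ∧ dy ∧ dz; div F = 1

For a 2-form in R^3 of the form above, applying d gives a 3-form with coefficient ∂P/∂x + ∂Q/∂y + ∂R/∂z:
  ∂P/∂x = 0
  ∂Q/∂y = 0
  ∂R/∂z = 1
Sum = 1, which is exactly div F.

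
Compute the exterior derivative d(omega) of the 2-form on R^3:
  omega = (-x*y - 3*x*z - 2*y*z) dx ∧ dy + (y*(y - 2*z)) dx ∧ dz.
d(omega) = (-3*x - 4*y + 2*z) dx ∧ dy ∧ dz

For a 2-form omega = sum_{i<j} g_{ij} dx_i ∧ dx_j, the exterior derivative is
  d(omega) = sum_{i<j} d(g_{ij}) ∧ dx_i ∧ dx_j = sum_{i<j, k} (∂g_{ij}/∂x_k) dx_k ∧ dx_i ∧ dx_j.
Expand each term, using dx_k ∧ dx_i ∧ dx_j = sgn(permutation) dx_{(a)} ∧ dx_{(b)} ∧ dx_{(c)} with (a < b < c) sorted:
  d(-x*y - 3*x*z - 2*y*z) includes (∂/∂z)(-x*y - 3*x*z - 2*y*z) dz = (-3*x - 2*y) dz, which multiplied by dx ∧ dy gives (-3*x - 2*y) dx ∧ dy ∧ dz
  d(y*(y - 2*z)) includes (∂/∂y)(y*(y - 2*z)) dy = (2*y - 2*z) dy, which multiplied by dx ∧ dz gives (-2*y + 2*z) dx ∧ dy ∧ dz
Collecting like 3-forms: d(omega) = (-3*x - 4*y + 2*z) dx ∧ dy ∧ dz.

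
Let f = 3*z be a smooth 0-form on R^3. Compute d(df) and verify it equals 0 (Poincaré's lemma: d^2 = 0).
d(df) = 0

Step 1: df = sum_i (∂f/∂x_i) dx_i = (0) dx + (0) dy + (3) dz.
Step 2: Apply d again. Using the 1-form formula, the coefficient of dx ∧ dy in d(df) is ∂^2 f/∂x ∂y - ∂^2 f/∂y ∂x = (0) - (0) = 0 (equality of mixed partials for smooth f).
Similarly for dx ∧ dz and dy ∧ dz — all coefficients vanish. So d(df) = 0.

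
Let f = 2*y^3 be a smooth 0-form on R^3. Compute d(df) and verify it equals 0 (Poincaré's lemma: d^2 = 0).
d(df) = 0

Step 1: df = sum_i (∂f/∂x_i) dx_i = (0) dx + (6*y^2) dy + (0) dz.
Step 2: Apply d again. Using the 1-form formula, the coefficient of dx ∧ dy in d(df) is ∂^2 f/∂x ∂y - ∂^2 f/∂y ∂x = (0) - (0) = 0 (equality of mixed partials for smooth f).
Similarly for dx ∧ dz and dy ∧ dz — all coefficients vanish. So d(df) = 0.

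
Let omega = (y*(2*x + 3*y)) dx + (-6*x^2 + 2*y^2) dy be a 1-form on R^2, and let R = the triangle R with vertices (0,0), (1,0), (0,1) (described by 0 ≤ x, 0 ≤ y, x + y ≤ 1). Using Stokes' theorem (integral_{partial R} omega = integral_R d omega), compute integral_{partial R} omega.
integral_(partial R) omega = -10/3

Stokes: integral_partial_R omega = integral_R d omega with d omega = (∂Q/∂x - ∂P/∂y) dx ∧ dy.
  ∂Q/∂x = -12*x
  ∂P/∂y = 2*x + 6*y
  integrand = ∂Q/∂x - ∂P/∂y = -14*x - 6*y.
Integrating over R: integral_0^1 integral_0^{1-x} (-14*x - 6*y) dy dx = -10/3.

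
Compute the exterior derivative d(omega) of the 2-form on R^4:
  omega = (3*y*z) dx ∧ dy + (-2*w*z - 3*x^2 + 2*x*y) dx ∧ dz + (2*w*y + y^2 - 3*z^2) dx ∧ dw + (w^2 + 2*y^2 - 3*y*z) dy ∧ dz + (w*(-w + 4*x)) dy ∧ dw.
d(omega) = (-2*x + 3*y) dx ∧ dy ∧ dz + (4*z) dx ∧ dz ∧ dw + (2*w - 2*y) dx ∧ dy ∧ dw + (2*w) dy ∧ dz ∧ dw

For a 2-form omega = sum_{i<j} g_{ij} dx_i ∧ dx_j, the exterior derivative is
  d(omega) = sum_{i<j} d(g_{ij}) ∧ dx_i ∧ dx_j = sum_{i<j, k} (∂g_{ij}/∂x_k) dx_k ∧ dx_i ∧ dx_j.
Expand each term, using dx_k ∧ dx_i ∧ dx_j = sgn(permutation) dx_{(a)} ∧ dx_{(b)} ∧ dx_{(c)} with (a < b < c) sorted:
  d(3*y*z) includes (∂/∂z)(3*y*z) dz = (3*y) dz, which multiplied by dx ∧ dy gives (3*y) dx ∧ dy ∧ dz
  d(-2*w*z - 3*x^2 + 2*x*y) includes (∂/∂y)(-2*w*z - 3*x^2 + 2*x*y) dy = (2*x) dy, which multiplied by dx ∧ dz gives (-2*x) dx ∧ dy ∧ dz
  d(-2*w*z - 3*x^2 + 2*x*y) includes (∂/∂w)(-2*w*z - 3*x^2 + 2*x*y) dw = (-2*z) dw, which multiplied by dx ∧ dz gives (-2*z) dx ∧ dz ∧ dw
  d(2*w*y + y^2 - 3*z^2) includes (∂/∂y)(2*w*y + y^2 - 3*z^2) dy = (2*w + 2*y) dy, which multiplied by dx ∧ dw gives (-2*w - 2*y) dx ∧ dy ∧ dw
  d(2*w*y + y^2 - 3*z^2) includes (∂/∂z)(2*w*y + y^2 - 3*z^2) dz = (-6*z) dz, which multiplied by dx ∧ dw gives (6*z) dx ∧ dz ∧ dw
  d(w^2 + 2*y^2 - 3*y*z) includes (∂/∂w)(w^2 + 2*y^2 - 3*y*z) dw = (2*w) dw, which multiplied by dy ∧ dz gives (2*w) dy ∧ dz ∧ dw
  d(w*(-w + 4*x)) includes (∂/∂x)(w*(-w + 4*x)) dx = (4*w) dx, which multiplied by dy ∧ dw gives (4*w) dx ∧ dy ∧ dw
Collecting like 3-forms: d(omega) = (-2*x + 3*y) dx ∧ dy ∧ dz + (4*z) dx ∧ dz ∧ dw + (2*w - 2*y) dx ∧ dy ∧ dw + (2*w) dy ∧ dz ∧ dw.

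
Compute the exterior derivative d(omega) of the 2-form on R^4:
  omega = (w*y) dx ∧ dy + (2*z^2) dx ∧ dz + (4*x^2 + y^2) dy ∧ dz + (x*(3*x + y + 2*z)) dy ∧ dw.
d(omega) = (6*x + 2*y + 2*z) dx ∧ dy ∧ dw + (8*x) dx ∧ dy ∧ dz + (-2*x) dy ∧ dz ∧ dw

For a 2-form omega = sum_{i<j} g_{ij} dx_i ∧ dx_j, the exterior derivative is
  d(omega) = sum_{i<j} d(g_{ij}) ∧ dx_i ∧ dx_j = sum_{i<j, k} (∂g_{ij}/∂x_k) dx_k ∧ dx_i ∧ dx_j.
Expand each term, using dx_k ∧ dx_i ∧ dx_j = sgn(permutation) dx_{(a)} ∧ dx_{(b)} ∧ dx_{(c)} with (a < b < c) sorted:
  d(w*y) includes (∂/∂w)(w*y) dw = (y) dw, which multiplied by dx ∧ dy gives (y) dx ∧ dy ∧ dw
  d(4*x^2 + y^2) includes (∂/∂x)(4*x^2 + y^2) dx = (8*x) dx, which multiplied by dy ∧ dz gives (8*x) dx ∧ dy ∧ dz
  d(x*(3*x + y + 2*z)) includes (∂/∂x)(x*(3*x + y + 2*z)) dx = (6*x + y + 2*z) dx, which multiplied by dy ∧ dw gives (6*x + y + 2*z) dx ∧ dy ∧ dw
  d(x*(3*x + y + 2*z)) includes (∂/∂z)(x*(3*x + y + 2*z)) dz = (2*x) dz, which multiplied by dy ∧ dw gives (-2*x) dy ∧ dz ∧ dw
Collecting like 3-forms: d(omega) = (6*x + 2*y + 2*z) dx ∧ dy ∧ dw + (8*x) dx ∧ dy ∧ dz + (-2*x) dy ∧ dz ∧ dw.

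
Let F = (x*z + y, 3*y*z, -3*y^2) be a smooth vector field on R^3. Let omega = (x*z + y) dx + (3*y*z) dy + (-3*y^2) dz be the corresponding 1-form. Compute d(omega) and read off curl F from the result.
d(omega) = (-9*y) dy ∧ dz + (x) dz ∧ dx + (-1) dx ∧ dy; curl F = (-9*y, x, -1)

d omega = sum_{i<j} (∂f_j/∂x_i - ∂f_i/∂x_j) dx_i ∧ dx_j. Under the identification (dy ∧ dz, dz ∧ dx, dx ∧ dy) ↔ (e_x, e_y, e_z), the coefficients are exactly the components of curl F. Compute:
  ∂R/∂y - ∂Q/∂z = (-6*y) - (3*y) = -9*y
  ∂P/∂z - ∂R/∂x = (x) - (0) = x
  ∂Q/∂x - ∂P/∂y = (0) - (1) = -1.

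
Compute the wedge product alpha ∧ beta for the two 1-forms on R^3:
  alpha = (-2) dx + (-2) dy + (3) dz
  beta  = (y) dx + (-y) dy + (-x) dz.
alpha ∧ beta = (4*y) dx ∧ dy + (2*x - 3*y) dx ∧ dz + (2*x + 3*y) dy ∧ dz

Distribute the wedge, using dx_i ∧ dx_j = -dx_j ∧ dx_i and dx_i ∧ dx_i = 0. For each pair (i, j) with i < j, the coefficient of dx_i ∧ dx_j in alpha ∧ beta is (alpha_i * beta_j - alpha_j * beta_i). Collecting: alpha ∧ beta = (4*y) dx ∧ dy + (2*x - 3*y) dx ∧ dz + (2*x + 3*y) dy ∧ dz.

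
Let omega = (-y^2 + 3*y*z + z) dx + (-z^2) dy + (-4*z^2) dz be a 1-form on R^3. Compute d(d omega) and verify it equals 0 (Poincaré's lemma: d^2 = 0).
d(d omega) = 0

Step 1: d omega = sum_{i<j} (∂f_j/∂x_i - ∂f_i/∂x_j) dx_i ∧ dx_j:
  coeff of dx ∧ dy: 2*y - 3*z
  coeff of dx ∧ dz: -3*y - 1
  coeff of dy ∧ dz: 2*z
Step 2: Apply d again to each 2-form coefficient. The only possible 3-form in R^3 is dx ∧ dy ∧ dz, with coefficient
  ∂(coeff of dy∧dz)/∂x - ∂(coeff of dx∧dz)/∂y + ∂(coeff of dx∧dy)/∂z
  = ∂/∂x (2*z) - ∂/∂y (-3*y - 1) + ∂/∂z (2*y - 3*z).
Each of these terms simplifies to sums of mixed partials that cancel in pairs. The result is 0 (by equality of mixed partials for smooth functions — Schwarz / Clairaut).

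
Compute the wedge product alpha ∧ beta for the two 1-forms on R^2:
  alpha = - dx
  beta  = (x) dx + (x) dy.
alpha ∧ beta = (-x) dx ∧ dy

Distribute the wedge, using dx_i ∧ dx_j = -dx_j ∧ dx_i and dx_i ∧ dx_i = 0. For each pair (i, j) with i < j, the coefficient of dx_i ∧ dx_j in alpha ∧ beta is (alpha_i * beta_j - alpha_j * beta_i). Collecting: alpha ∧ beta = (-x) dx ∧ dy.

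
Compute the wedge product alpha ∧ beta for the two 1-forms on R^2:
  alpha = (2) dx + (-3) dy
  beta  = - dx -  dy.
alpha ∧ beta = (-5) dx ∧ dy

Distribute the wedge, using dx_i ∧ dx_j = -dx_j ∧ dx_i and dx_i ∧ dx_i = 0. For each pair (i, j) with i < j, the coefficient of dx_i ∧ dx_j in alpha ∧ beta is (alpha_i * beta_j - alpha_j * beta_i). Collecting: alpha ∧ beta = (-5) dx ∧ dy.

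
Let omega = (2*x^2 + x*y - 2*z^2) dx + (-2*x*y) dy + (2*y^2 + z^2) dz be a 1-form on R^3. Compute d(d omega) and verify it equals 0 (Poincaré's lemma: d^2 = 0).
d(d omega) = 0

Step 1: d omega = sum_{i<j} (∂f_j/∂x_i - ∂f_i/∂x_j) dx_i ∧ dx_j:
  coeff of dx ∧ dy: -x - 2*y
  coeff of dx ∧ dz: 4*z
  coeff of dy ∧ dz: 4*y
Step 2: Apply d again to each 2-form coefficient. The only possible 3-form in R^3 is dx ∧ dy ∧ dz, with coefficient
  ∂(coeff of dy∧dz)/∂x - ∂(coeff of dx∧dz)/∂y + ∂(coeff of dx∧dy)/∂z
  = ∂/∂x (4*y) - ∂/∂y (4*z) + ∂/∂z (-x - 2*y).
Each of these terms simplifies to sums of mixed partials that cancel in pairs. The result is 0 (by equality of mixed partials for smooth functions — Schwarz / Clairaut).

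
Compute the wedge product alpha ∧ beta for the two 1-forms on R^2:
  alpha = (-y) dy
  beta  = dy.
alpha ∧ beta = 0

Distribute the wedge, using dx_i ∧ dx_j = -dx_j ∧ dx_i and dx_i ∧ dx_i = 0. For each pair (i, j) with i < j, the coefficient of dx_i ∧ dx_j in alpha ∧ beta is (alpha_i * beta_j - alpha_j * beta_i). Collecting: alpha ∧ beta = 0.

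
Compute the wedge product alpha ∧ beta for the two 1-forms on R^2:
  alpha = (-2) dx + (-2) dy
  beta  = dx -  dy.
alpha ∧ beta = (4) dx ∧ dy

Distribute the wedge, using dx_i ∧ dx_j = -dx_j ∧ dx_i and dx_i ∧ dx_i = 0. For each pair (i, j) with i < j, the coefficient of dx_i ∧ dx_j in alpha ∧ beta is (alpha_i * beta_j - alpha_j * beta_i). Collecting: alpha ∧ beta = (4) dx ∧ dy.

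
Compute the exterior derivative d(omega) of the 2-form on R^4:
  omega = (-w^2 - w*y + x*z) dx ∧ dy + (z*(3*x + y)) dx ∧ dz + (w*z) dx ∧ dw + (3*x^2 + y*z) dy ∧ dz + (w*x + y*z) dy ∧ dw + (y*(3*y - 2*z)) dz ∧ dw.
d(omega) = (7*x - z) dx ∧ dy ∧ dz + (-w - y) dx ∧ dy ∧ dw + (-w) dx ∧ dz ∧ dw + (5*y - 2*z) dy ∧ dz ∧ dw

For a 2-form omega = sum_{i<j} g_{ij} dx_i ∧ dx_j, the exterior derivative is
  d(omega) = sum_{i<j} d(g_{ij}) ∧ dx_i ∧ dx_j = sum_{i<j, k} (∂g_{ij}/∂x_k) dx_k ∧ dx_i ∧ dx_j.
Expand each term, using dx_k ∧ dx_i ∧ dx_j = sgn(permutation) dx_{(a)} ∧ dx_{(b)} ∧ dx_{(c)} with (a < b < c) sorted:
  d(-w^2 - w*y + x*z) includes (∂/∂z)(-w^2 - w*y + x*z) dz = (x) dz, which multiplied by dx ∧ dy gives (x) dx ∧ dy ∧ dz
  d(-w^2 - w*y + x*z) includes (∂/∂w)(-w^2 - w*y + x*z) dw = (-2*w - y) dw, which multiplied by dx ∧ dy gives (-2*w - y) dx ∧ dy ∧ dw
  d(z*(3*x + y)) includes (∂/∂y)(z*(3*x + y)) dy = (z) dy, which multiplied by dx ∧ dz gives (-z) dx ∧ dy ∧ dz
  d(w*z) includes (∂/∂z)(w*z) dz = (w) dz, which multiplied by dx ∧ dw gives (-w) dx ∧ dz ∧ dw
  d(3*x^2 + y*z) includes (∂/∂x)(3*x^2 + y*z) dx = (6*x) dx, which multiplied by dy ∧ dz gives (6*x) dx ∧ dy ∧ dz
  d(w*x + y*z) includes (∂/∂x)(w*x + y*z) dx = (w) dx, which multiplied by dy ∧ dw gives (w) dx ∧ dy ∧ dw
  d(w*x + y*z) includes (∂/∂z)(w*x + y*z) dz = (y) dz, which multiplied by dy ∧ dw gives (-y) dy ∧ dz ∧ dw
  d(y*(3*y - 2*z)) includes (∂/∂y)(y*(3*y - 2*z)) dy = (6*y - 2*z) dy, which multiplied by dz ∧ dw gives (6*y - 2*z) dy ∧ dz ∧ dw
Collecting like 3-forms: d(omega) = (7*x - z) dx ∧ dy ∧ dz + (-w - y) dx ∧ dy ∧ dw + (-w) dx ∧ dz ∧ dw + (5*y - 2*z) dy ∧ dz ∧ dw.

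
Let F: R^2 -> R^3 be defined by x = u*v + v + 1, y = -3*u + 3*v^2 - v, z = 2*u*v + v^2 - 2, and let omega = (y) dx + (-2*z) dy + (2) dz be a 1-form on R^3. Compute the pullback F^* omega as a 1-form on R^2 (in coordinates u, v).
F^* omega = (9*u*v + 3*v^3 + 5*v^2 + 4*v - 12) du + (-3*u^2 - 21*u*v^2 + 3*u*v + u - 12*v^3 + 5*v^2 + 27*v - 4) dv

Using F^*(f dg) = (f ∘ F) d(g ∘ F), substitute each coordinate x_i by F_i(u, v) in f_i, and replace dx_i by d F_i = (∂F_i/∂u) du + (∂F_i/∂v) dv.
  For the x component: f_1(F) = -3*u + 3*v^2 - v; d F_1 = (v) du + (u + 1) dv
  For the y component: f_2(F) = -4*u*v - 2*v^2 + 4; d F_2 = (-3) du + (6*v - 1) dv
  For the z component: f_3(F) = 2; d F_3 = (2*v) du + (2*u + 2*v) dv
Combining and collecting du, dv coefficients:
  coeff of du: 9*u*v + 3*v^3 + 5*v^2 + 4*v - 12
  coeff of dv: -3*u^2 - 21*u*v^2 + 3*u*v + u - 12*v^3 + 5*v^2 + 27*v - 4
F^* omega = (9*u*v + 3*v^3 + 5*v^2 + 4*v - 12) du + (-3*u^2 - 21*u*v^2 + 3*u*v + u - 12*v^3 + 5*v^2 + 27*v - 4) dv.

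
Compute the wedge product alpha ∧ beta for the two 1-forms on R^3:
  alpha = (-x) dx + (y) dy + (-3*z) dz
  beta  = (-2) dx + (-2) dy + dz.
alpha ∧ beta = (2*x + 2*y) dx ∧ dy + (-x - 6*z) dx ∧ dz + (y - 6*z) dy ∧ dz

Distribute the wedge, using dx_i ∧ dx_j = -dx_j ∧ dx_i and dx_i ∧ dx_i = 0. For each pair (i, j) with i < j, the coefficient of dx_i ∧ dx_j in alpha ∧ beta is (alpha_i * beta_j - alpha_j * beta_i). Collecting: alpha ∧ beta = (2*x + 2*y) dx ∧ dy + (-x - 6*z) dx ∧ dz + (y - 6*z) dy ∧ dz.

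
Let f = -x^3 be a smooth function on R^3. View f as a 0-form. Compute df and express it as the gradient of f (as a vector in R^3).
df = (-3*x^2) dx + (0) dy + (0) dz; grad f = (-3*x^2, 0, 0)

For a 0-form f, d f = (∂f/∂x) dx + (∂f/∂y) dy + (∂f/∂z) dz. The components of the vector representation are exactly the entries of grad f in Cartesian coordinates:
  ∂f/∂x = -3*x^2
  ∂f/∂y = 0
  ∂f/∂z = 0.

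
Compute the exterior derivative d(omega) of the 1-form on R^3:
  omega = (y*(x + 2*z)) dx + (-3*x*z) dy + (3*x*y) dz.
d(omega) = (-x - 5*z) dx ∧ dy + (y) dx ∧ dz + (6*x) dy ∧ dz

For a 1-form omega = sum_i f_i dx_i, the exterior derivative is
  d(omega) = sum_{i < j} (∂f_j/∂x_i - ∂f_i/∂x_j) dx_i ∧ dx_j.
  coefficient of dx ∧ dy: ∂f_2/∂x - ∂f_1/∂y = ∂(-3*x*z)/∂x - ∂(y*(x + 2*z))/∂y = -x - 5*z
  coefficient of dx ∧ dz: ∂f_3/∂x - ∂f_1/∂z = ∂(3*x*y)/∂x - ∂(y*(x + 2*z))/∂z = y
  coefficient of dy ∧ dz: ∂f_3/∂y - ∂f_2/∂z = ∂(3*x*y)/∂y - ∂(-3*x*z)/∂z = 6*x
Assembling: d(omega) = (-x - 5*z) dx ∧ dy + (y) dx ∧ dz + (6*x) dy ∧ dz.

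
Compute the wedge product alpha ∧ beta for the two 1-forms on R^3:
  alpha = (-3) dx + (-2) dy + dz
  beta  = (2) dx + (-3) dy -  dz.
alpha ∧ beta = (13) dx ∧ dy + (1) dx ∧ dz + (5) dy ∧ dz

Distribute the wedge, using dx_i ∧ dx_j = -dx_j ∧ dx_i and dx_i ∧ dx_i = 0. For each pair (i, j) with i < j, the coefficient of dx_i ∧ dx_j in alpha ∧ beta is (alpha_i * beta_j - alpha_j * beta_i). Collecting: alpha ∧ beta = (13) dx ∧ dy + (1) dx ∧ dz + (5) dy ∧ dz.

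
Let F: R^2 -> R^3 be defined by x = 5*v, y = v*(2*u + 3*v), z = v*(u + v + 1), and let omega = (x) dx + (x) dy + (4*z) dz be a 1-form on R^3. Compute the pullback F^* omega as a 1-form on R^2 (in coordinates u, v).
F^* omega = (v^2*(4*u + 4*v + 14)) du + (v*(4*u^2 + 12*u*v + 18*u + 8*v^2 + 42*v + 29)) dv

Using F^*(f dg) = (f ∘ F) d(g ∘ F), substitute each coordinate x_i by F_i(u, v) in f_i, and replace dx_i by d F_i = (∂F_i/∂u) du + (∂F_i/∂v) dv.
  For the x component: f_1(F) = 5*v; d F_1 = (0) du + (5) dv
  For the y component: f_2(F) = 5*v; d F_2 = (2*v) du + (2*u + 6*v) dv
  For the z component: f_3(F) = 4*v*(u + v + 1); d F_3 = (v) du + (u + 2*v + 1) dv
Combining and collecting du, dv coefficients:
  coeff of du: v^2*(4*u + 4*v + 14)
  coeff of dv: v*(4*u^2 + 12*u*v + 18*u + 8*v^2 + 42*v + 29)
F^* omega = (v^2*(4*u + 4*v + 14)) du + (v*(4*u^2 + 12*u*v + 18*u + 8*v^2 + 42*v + 29)) dv.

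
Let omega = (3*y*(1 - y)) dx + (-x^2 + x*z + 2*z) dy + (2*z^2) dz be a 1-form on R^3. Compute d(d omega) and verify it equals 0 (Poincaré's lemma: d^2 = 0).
d(d omega) = 0

Step 1: d omega = sum_{i<j} (∂f_j/∂x_i - ∂f_i/∂x_j) dx_i ∧ dx_j:
  coeff of dx ∧ dy: -2*x + 6*y + z - 3
  coeff of dx ∧ dz: 0
  coeff of dy ∧ dz: -x - 2
Step 2: Apply d again to each 2-form coefficient. The only possible 3-form in R^3 is dx ∧ dy ∧ dz, with coefficient
  ∂(coeff of dy∧dz)/∂x - ∂(coeff of dx∧dz)/∂y + ∂(coeff of dx∧dy)/∂z
  = ∂/∂x (-x - 2) - ∂/∂y (0) + ∂/∂z (-2*x + 6*y + z - 3).
Each of these terms simplifies to sums of mixed partials that cancel in pairs. The result is 0 (by equality of mixed partials for smooth functions — Schwarz / Clairaut).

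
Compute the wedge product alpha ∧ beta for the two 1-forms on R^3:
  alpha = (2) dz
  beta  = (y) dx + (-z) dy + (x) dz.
alpha ∧ beta = (-2*y) dx ∧ dz + (2*z) dy ∧ dz

Distribute the wedge, using dx_i ∧ dx_j = -dx_j ∧ dx_i and dx_i ∧ dx_i = 0. For each pair (i, j) with i < j, the coefficient of dx_i ∧ dx_j in alpha ∧ beta is (alpha_i * beta_j - alpha_j * beta_i). Collecting: alpha ∧ beta = (-2*y) dx ∧ dz + (2*z) dy ∧ dz.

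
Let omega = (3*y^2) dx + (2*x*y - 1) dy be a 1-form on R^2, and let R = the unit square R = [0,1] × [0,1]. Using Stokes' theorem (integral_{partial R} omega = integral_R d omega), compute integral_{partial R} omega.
integral_(partial R) omega = -2

Stokes: integral_partial_R omega = integral_R d omega with d omega = (∂Q/∂x - ∂P/∂y) dx ∧ dy.
  ∂Q/∂x = 2*y
  ∂P/∂y = 6*y
  integrand = ∂Q/∂x - ∂P/∂y = -4*y.
Integrating over R: integral_0^1 integral_0^1 (-4*y) dx dy = -2.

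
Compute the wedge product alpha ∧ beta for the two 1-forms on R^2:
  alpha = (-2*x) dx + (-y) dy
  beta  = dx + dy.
alpha ∧ beta = (-2*x + y) dx ∧ dy

Distribute the wedge, using dx_i ∧ dx_j = -dx_j ∧ dx_i and dx_i ∧ dx_i = 0. For each pair (i, j) with i < j, the coefficient of dx_i ∧ dx_j in alpha ∧ beta is (alpha_i * beta_j - alpha_j * beta_i). Collecting: alpha ∧ beta = (-2*x + y) dx ∧ dy.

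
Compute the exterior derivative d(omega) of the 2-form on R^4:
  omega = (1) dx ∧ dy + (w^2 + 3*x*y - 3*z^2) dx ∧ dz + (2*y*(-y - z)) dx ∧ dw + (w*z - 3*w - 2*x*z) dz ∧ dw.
d(omega) = (-3*x) dx ∧ dy ∧ dz + (2*w + 2*y - 2*z) dx ∧ dz ∧ dw + (4*y + 2*z) dx ∧ dy ∧ dw

For a 2-form omega = sum_{i<j} g_{ij} dx_i ∧ dx_j, the exterior derivative is
  d(omega) = sum_{i<j} d(g_{ij}) ∧ dx_i ∧ dx_j = sum_{i<j, k} (∂g_{ij}/∂x_k) dx_k ∧ dx_i ∧ dx_j.
Expand each term, using dx_k ∧ dx_i ∧ dx_j = sgn(permutation) dx_{(a)} ∧ dx_{(b)} ∧ dx_{(c)} with (a < b < c) sorted:
  d(w^2 + 3*x*y - 3*z^2) includes (∂/∂y)(w^2 + 3*x*y - 3*z^2) dy = (3*x) dy, which multiplied by dx ∧ dz gives (-3*x) dx ∧ dy ∧ dz
  d(w^2 + 3*x*y - 3*z^2) includes (∂/∂w)(w^2 + 3*x*y - 3*z^2) dw = (2*w) dw, which multiplied by dx ∧ dz gives (2*w) dx ∧ dz ∧ dw
  d(2*y*(-y - z)) includes (∂/∂y)(2*y*(-y - z)) dy = (-4*y - 2*z) dy, which multiplied by dx ∧ dw gives (4*y + 2*z) dx ∧ dy ∧ dw
  d(2*y*(-y - z)) includes (∂/∂z)(2*y*(-y - z)) dz = (-2*y) dz, which multiplied by dx ∧ dw gives (2*y) dx ∧ dz ∧ dw
  d(w*z - 3*w - 2*x*z) includes (∂/∂x)(w*z - 3*w - 2*x*z) dx = (-2*z) dx, which multiplied by dz ∧ dw gives (-2*z) dx ∧ dz ∧ dw
Collecting like 3-forms: d(omega) = (-3*x) dx ∧ dy ∧ dz + (2*w + 2*y - 2*z) dx ∧ dz ∧ dw + (4*y + 2*z) dx ∧ dy ∧ dw.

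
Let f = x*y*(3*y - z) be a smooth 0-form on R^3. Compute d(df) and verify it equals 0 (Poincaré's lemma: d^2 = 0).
d(df) = 0

Step 1: df = sum_i (∂f/∂x_i) dx_i = (y*(3*y - z)) dx + (x*(6*y - z)) dy + (-x*y) dz.
Step 2: Apply d again. Using the 1-form formula, the coefficient of dx ∧ dy in d(df) is ∂^2 f/∂x ∂y - ∂^2 f/∂y ∂x = (6*y - z) - (6*y - z) = 0 (equality of mixed partials for smooth f).
Similarly for dx ∧ dz and dy ∧ dz — all coefficients vanish. So d(df) = 0.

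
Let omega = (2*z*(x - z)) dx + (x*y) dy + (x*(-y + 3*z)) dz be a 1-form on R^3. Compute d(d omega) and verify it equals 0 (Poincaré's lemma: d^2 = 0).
d(d omega) = 0

Step 1: d omega = sum_{i<j} (∂f_j/∂x_i - ∂f_i/∂x_j) dx_i ∧ dx_j:
  coeff of dx ∧ dy: y
  coeff of dx ∧ dz: -2*x - y + 7*z
  coeff of dy ∧ dz: -x
Step 2: Apply d again to each 2-form coefficient. The only possible 3-form in R^3 is dx ∧ dy ∧ dz, with coefficient
  ∂(coeff of dy∧dz)/∂x - ∂(coeff of dx∧dz)/∂y + ∂(coeff of dx∧dy)/∂z
  = ∂/∂x (-x) - ∂/∂y (-2*x - y + 7*z) + ∂/∂z (y).
Each of these terms simplifies to sums of mixed partials that cancel in pairs. The result is 0 (by equality of mixed partials for smooth functions — Schwarz / Clairaut).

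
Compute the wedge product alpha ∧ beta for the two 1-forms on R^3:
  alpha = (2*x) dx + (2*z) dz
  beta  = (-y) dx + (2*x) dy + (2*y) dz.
alpha ∧ beta = (4*x^2) dx ∧ dy + (2*y*(2*x + z)) dx ∧ dz + (-4*x*z) dy ∧ dz

Distribute the wedge, using dx_i ∧ dx_j = -dx_j ∧ dx_i and dx_i ∧ dx_i = 0. For each pair (i, j) with i < j, the coefficient of dx_i ∧ dx_j in alpha ∧ beta is (alpha_i * beta_j - alpha_j * beta_i). Collecting: alpha ∧ beta = (4*x^2) dx ∧ dy + (2*y*(2*x + z)) dx ∧ dz + (-4*x*z) dy ∧ dz.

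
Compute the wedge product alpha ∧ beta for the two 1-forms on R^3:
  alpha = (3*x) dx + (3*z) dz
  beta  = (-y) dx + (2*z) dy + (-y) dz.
alpha ∧ beta = (6*x*z) dx ∧ dy + (3*y*(-x + z)) dx ∧ dz + (-6*z^2) dy ∧ dz

Distribute the wedge, using dx_i ∧ dx_j = -dx_j ∧ dx_i and dx_i ∧ dx_i = 0. For each pair (i, j) with i < j, the coefficient of dx_i ∧ dx_j in alpha ∧ beta is (alpha_i * beta_j - alpha_j * beta_i). Collecting: alpha ∧ beta = (6*x*z) dx ∧ dy + (3*y*(-x + z)) dx ∧ dz + (-6*z^2) dy ∧ dz.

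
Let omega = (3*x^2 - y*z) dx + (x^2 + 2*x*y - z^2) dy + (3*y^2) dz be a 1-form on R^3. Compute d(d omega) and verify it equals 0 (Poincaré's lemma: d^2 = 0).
d(d omega) = 0

Step 1: d omega = sum_{i<j} (∂f_j/∂x_i - ∂f_i/∂x_j) dx_i ∧ dx_j:
  coeff of dx ∧ dy: 2*x + 2*y + z
  coeff of dx ∧ dz: y
  coeff of dy ∧ dz: 6*y + 2*z
Step 2: Apply d again to each 2-form coefficient. The only possible 3-form in R^3 is dx ∧ dy ∧ dz, with coefficient
  ∂(coeff of dy∧dz)/∂x - ∂(coeff of dx∧dz)/∂y + ∂(coeff of dx∧dy)/∂z
  = ∂/∂x (6*y + 2*z) - ∂/∂y (y) + ∂/∂z (2*x + 2*y + z).
Each of these terms simplifies to sums of mixed partials that cancel in pairs. The result is 0 (by equality of mixed partials for smooth functions — Schwarz / Clairaut).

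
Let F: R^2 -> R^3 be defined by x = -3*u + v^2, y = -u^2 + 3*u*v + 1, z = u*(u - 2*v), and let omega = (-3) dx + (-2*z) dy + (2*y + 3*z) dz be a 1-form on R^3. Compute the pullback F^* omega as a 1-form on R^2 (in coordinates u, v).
F^* omega = (6*u^3 - 16*u^2*v + 12*u*v^2 + 4*u - 4*v + 9) du + (-8*u^3 + 12*u^2*v - 4*u - 6*v) dv

Using F^*(f dg) = (f ∘ F) d(g ∘ F), substitute each coordinate x_i by F_i(u, v) in f_i, and replace dx_i by d F_i = (∂F_i/∂u) du + (∂F_i/∂v) dv.
  For the x component: f_1(F) = -3; d F_1 = (-3) du + (2*v) dv
  For the y component: f_2(F) = 2*u*(-u + 2*v); d F_2 = (-2*u + 3*v) du + (3*u) dv
  For the z component: f_3(F) = u^2 + 2; d F_3 = (2*u - 2*v) du + (-2*u) dv
Combining and collecting du, dv coefficients:
  coeff of du: 6*u^3 - 16*u^2*v + 12*u*v^2 + 4*u - 4*v + 9
  coeff of dv: -8*u^3 + 12*u^2*v - 4*u - 6*v
F^* omega = (6*u^3 - 16*u^2*v + 12*u*v^2 + 4*u - 4*v + 9) du + (-8*u^3 + 12*u^2*v - 4*u - 6*v) dv.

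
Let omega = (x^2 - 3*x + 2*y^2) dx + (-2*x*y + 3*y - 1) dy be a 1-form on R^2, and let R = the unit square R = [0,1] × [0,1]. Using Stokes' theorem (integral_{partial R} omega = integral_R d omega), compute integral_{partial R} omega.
integral_(partial R) omega = -3

Stokes: integral_partial_R omega = integral_R d omega with d omega = (∂Q/∂x - ∂P/∂y) dx ∧ dy.
  ∂Q/∂x = -2*y
  ∂P/∂y = 4*y
  integrand = ∂Q/∂x - ∂P/∂y = -6*y.
Integrating over R: integral_0^1 integral_0^1 (-6*y) dx dy = -3.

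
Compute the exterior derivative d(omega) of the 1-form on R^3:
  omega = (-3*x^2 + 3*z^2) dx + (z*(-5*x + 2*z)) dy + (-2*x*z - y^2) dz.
d(omega) = (-5*z) dx ∧ dy + (-8*z) dx ∧ dz + (5*x - 2*y - 4*z) dy ∧ dz

For a 1-form omega = sum_i f_i dx_i, the exterior derivative is
  d(omega) = sum_{i < j} (∂f_j/∂x_i - ∂f_i/∂x_j) dx_i ∧ dx_j.
  coefficient of dx ∧ dy: ∂f_2/∂x - ∂f_1/∂y = ∂(z*(-5*x + 2*z))/∂x - ∂(-3*x^2 + 3*z^2)/∂y = -5*z
  coefficient of dx ∧ dz: ∂f_3/∂x - ∂f_1/∂z = ∂(-2*x*z - y^2)/∂x - ∂(-3*x^2 + 3*z^2)/∂z = -8*z
  coefficient of dy ∧ dz: ∂f_3/∂y - ∂f_2/∂z = ∂(-2*x*z - y^2)/∂y - ∂(z*(-5*x + 2*z))/∂z = 5*x - 2*y - 4*z
Assembling: d(omega) = (-5*z) dx ∧ dy + (-8*z) dx ∧ dz + (5*x - 2*y - 4*z) dy ∧ dz.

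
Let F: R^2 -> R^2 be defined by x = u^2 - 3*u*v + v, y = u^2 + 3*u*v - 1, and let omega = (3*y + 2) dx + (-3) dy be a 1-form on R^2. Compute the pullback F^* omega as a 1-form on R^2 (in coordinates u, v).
F^* omega = (6*u^3 + 9*u^2*v - 27*u*v^2 - 8*u - 6*v) du + (-9*u^3 - 27*u^2*v + 3*u^2 + 9*u*v - 6*u - 1) dv

Using F^*(f dg) = (f ∘ F) d(g ∘ F), substitute each coordinate x_i by F_i(u, v) in f_i, and replace dx_i by d F_i = (∂F_i/∂u) du + (∂F_i/∂v) dv.
  For the x component: f_1(F) = 3*u^2 + 9*u*v - 1; d F_1 = (2*u - 3*v) du + (1 - 3*u) dv
  For the y component: f_2(F) = -3; d F_2 = (2*u + 3*v) du + (3*u) dv
Combining and collecting du, dv coefficients:
  coeff of du: 6*u^3 + 9*u^2*v - 27*u*v^2 - 8*u - 6*v
  coeff of dv: -9*u^3 - 27*u^2*v + 3*u^2 + 9*u*v - 6*u - 1
F^* omega = (6*u^3 + 9*u^2*v - 27*u*v^2 - 8*u - 6*v) du + (-9*u^3 - 27*u^2*v + 3*u^2 + 9*u*v - 6*u - 1) dv.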